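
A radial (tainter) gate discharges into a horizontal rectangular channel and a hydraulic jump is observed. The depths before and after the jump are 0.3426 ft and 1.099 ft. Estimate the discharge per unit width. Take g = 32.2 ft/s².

q = 2.956 ft²/s

For a rectangular channel the momentum equation gives q² = ½·g·y₁·y₂·(y₁ + y₂) = ½×32.2×0.3426×1.099×1.442 = 8.739.
q = √8.739 = 2.956 ft²/s.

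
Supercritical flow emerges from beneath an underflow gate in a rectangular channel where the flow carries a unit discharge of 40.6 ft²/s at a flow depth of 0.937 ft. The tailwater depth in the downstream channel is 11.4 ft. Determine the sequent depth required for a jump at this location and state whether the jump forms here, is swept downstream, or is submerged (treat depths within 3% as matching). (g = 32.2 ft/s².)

V₁ = q/y₁ = 40.6/0.937 = 43.3 ft/s. Fr₁ = V₁/√(g·y₁) = 43.3/√(32.2×0.937) = 7.89.
Bélanger equation: y₂/y₁ = ½[√(1 + 8Fr₁²) − 1] = ½[√498.8 − 1] = 10.7.
y₂ = 10.7 × 0.937 = 10.00 ft.
Tailwater y_tw = 11.4 ft: y_tw > y₂, so the jump is submerged.

y₂ = 10.00 ft; the jump is submerged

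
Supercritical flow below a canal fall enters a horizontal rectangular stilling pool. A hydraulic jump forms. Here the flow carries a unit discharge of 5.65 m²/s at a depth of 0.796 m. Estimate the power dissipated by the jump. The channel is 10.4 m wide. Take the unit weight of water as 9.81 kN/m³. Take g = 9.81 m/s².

P = 353 kW

V₁ = q/y₁ = 5.65/0.796 = 7.10 m/s. Fr₁ = V₁/√(g·y₁) = 7.10/√(9.81×0.796) = 2.54.
Sequent-depth ratio: y₂/y₁ = ½[√(1 + 8Fr₁²) − 1] = ½[√52.62 − 1] = 3.13.
y₂ = 3.13 × 0.796 = 2.49 m.
Head loss: ΔE = (y₂ − y₁)³/(4y₁y₂) = (2.49 − 0.796)³/(4×0.796×2.49) = 4.85/7.92 = 0.612 m.
Q = q·b = 5.65 × 10.4 = 58.8 m³/s. P = γ·Q·ΔE = 9.81 × 58.8 × 0.612 = 353 kW.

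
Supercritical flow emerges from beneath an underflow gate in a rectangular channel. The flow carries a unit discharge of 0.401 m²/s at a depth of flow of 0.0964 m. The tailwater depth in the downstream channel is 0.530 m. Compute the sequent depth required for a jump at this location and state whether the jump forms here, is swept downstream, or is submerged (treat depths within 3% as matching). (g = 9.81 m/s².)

y₂ = 0.537 m; the jump forms here

V₁ = q/y₁ = 0.401/0.0964 = 4.16 m/s. Fr₁ = V₁/√(g·y₁) = 4.16/√(9.81×0.0964) = 4.28.
Bélanger equation: y₂/y₁ = ½[√(1 + 8Fr₁²) − 1] = ½[√147.4 − 1] = 5.57.
y₂ = 5.57 × 0.0964 = 0.537 m.
Tailwater y_tw = 0.530 m: y_tw ≈ y₂, so the jump forms here.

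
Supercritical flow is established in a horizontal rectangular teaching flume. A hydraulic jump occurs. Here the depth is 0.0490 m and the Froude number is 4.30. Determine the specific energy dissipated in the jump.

Fr₁ = 4.30 (given).
Sequent-depth ratio: y₂/y₁ = ½[√(1 + 8Fr₁²) − 1] = ½[√148.9 − 1] = 5.60.
y₂ = 5.60 × 0.0490 = 0.274 m.
V₁ = Fr₁·√(g·y₁) = 4.30×√(9.81×0.0490) = 2.98 m/s; q = V₁·y₁ = 0.146 m²/s. V₂ = q/y₂ = 0.146/0.274 = 0.532 m/s. E₁ = y₁ + V₁²/2g = 0.502 m; E₂ = y₂ + V₂²/2g = 0.289 m. ΔE = E₁ − E₂ = 0.213 m.

ΔE = 0.213 m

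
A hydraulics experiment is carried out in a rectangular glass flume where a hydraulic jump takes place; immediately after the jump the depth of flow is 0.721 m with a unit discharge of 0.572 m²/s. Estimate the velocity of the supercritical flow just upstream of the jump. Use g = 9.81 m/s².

V₂ = q/y₂ = 0.572/0.721 = 0.793 m/s; Fr₂ = V₂/√(g·y₂) = 0.298.
Since the conjugate-depth ratio holds either way, y₁/y₂ = ½[√(1 + 8Fr₂²) − 1] = ½[√1.712 − 1] = 0.154.
y₁ = 0.154 × 0.721 = 0.111 m.
V₁ = q/y₁ = 0.572/0.111 = 5.15 m/s.

V₁ = 5.15 m/s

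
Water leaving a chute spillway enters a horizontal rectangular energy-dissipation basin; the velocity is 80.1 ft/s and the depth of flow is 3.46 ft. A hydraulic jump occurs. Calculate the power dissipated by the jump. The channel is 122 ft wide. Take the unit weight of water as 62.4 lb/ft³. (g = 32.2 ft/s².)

Fr₁ = V₁/√(g·y₁) = 80.1/√(32.2×3.46) = 7.59.
Conjugate-depth relation: y₂/y₁ = ½[√(1 + 8Fr₁²) − 1] = ½[√461.7 − 1] = 10.2.
y₂ = 10.2 × 3.46 = 35.4 ft.
Head loss: ΔE = (y₂ − y₁)³/(4y₁y₂) = (35.4 − 3.46)³/(4×3.46×35.4) = 32716/491 = 66.7 ft.
q = V₁·y₁ = 80.1 × 3.46 = 277 ft²/s. Q = q·b = 277 × 122 = 33812 cfs. P = γ·Q·ΔE/550 = 62.4 × 33812 × 66.7 / 550 = 255849 hp.

P = 255849 hp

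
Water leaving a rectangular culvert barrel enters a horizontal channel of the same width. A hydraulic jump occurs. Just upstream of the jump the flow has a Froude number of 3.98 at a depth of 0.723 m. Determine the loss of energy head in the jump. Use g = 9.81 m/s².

Fr₁ = 3.98 (given).
Conjugate-depth relation: y₂/y₁ = ½[√(1 + 8Fr₁²) − 1] = ½[√127.7 − 1] = 5.15.
y₂ = 5.15 × 0.723 = 3.72 m.
Head loss: ΔE = (y₂ − y₁)³/(4y₁y₂) = (3.72 − 0.723)³/(4×0.723×3.72) = 27.0/10.8 = 2.51 m.

ΔE = 2.51 m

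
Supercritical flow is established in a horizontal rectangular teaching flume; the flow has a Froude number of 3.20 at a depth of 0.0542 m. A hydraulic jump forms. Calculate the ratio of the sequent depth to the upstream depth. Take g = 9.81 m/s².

Fr₁ = 3.20 (given).
Sequent-depth ratio: y₂/y₁ = ½[√(1 + 8Fr₁²) − 1] = ½[√82.92 − 1] = 4.05.

y₂/y₁ = 4.05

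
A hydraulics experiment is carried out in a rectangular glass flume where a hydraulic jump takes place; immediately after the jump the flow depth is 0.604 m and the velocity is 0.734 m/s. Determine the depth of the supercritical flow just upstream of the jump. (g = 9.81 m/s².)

Fr₂ = V₂/√(g·y₂) = 0.734/√(9.81×0.604) = 0.302.
Since the conjugate-depth ratio holds either way, y₁/y₂ = ½[√(1 + 8Fr₂²) − 1] = ½[√1.727 − 1] = 0.157.
y₁ = 0.157 × 0.604 = 0.0949 m.

y₁ = 0.0949 m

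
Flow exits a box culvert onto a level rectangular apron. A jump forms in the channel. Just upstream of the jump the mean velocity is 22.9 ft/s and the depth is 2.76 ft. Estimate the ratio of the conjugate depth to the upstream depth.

Fr₁ = V₁/√(g·y₁) = 22.9/√(32.2×2.76) = 2.43.
Bélanger equation: y₂/y₁ = ½[√(1 + 8Fr₁²) − 1] = ½[√48.21 − 1] = 2.97.

y₂/y₁ = 2.97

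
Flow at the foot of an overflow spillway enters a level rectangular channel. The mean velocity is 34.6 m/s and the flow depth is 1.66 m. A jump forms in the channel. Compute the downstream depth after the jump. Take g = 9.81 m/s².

Fr₁ = V₁/√(g·y₁) = 34.6/√(9.81×1.66) = 8.57.
From the momentum equation for a rectangular channel, y₂/y₁ = ½[√(1 + 8Fr₁²) − 1] = ½[√589.1 − 1] = 11.6.
y₂ = 11.6 × 1.66 = 19.3 m.

y₂ = 19.3 m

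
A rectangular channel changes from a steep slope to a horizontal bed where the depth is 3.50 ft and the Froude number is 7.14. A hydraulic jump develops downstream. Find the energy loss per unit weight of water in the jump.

ΔE = 58.1 ft

Fr₁ = 7.14 (given).
Sequent-depth ratio: y₂/y₁ = ½[√(1 + 8Fr₁²) − 1] = ½[√408.8 − 1] = 9.61.
y₂ = 9.61 × 3.50 = 33.6 ft.
V₁ = Fr₁·√(g·y₁) = 7.14×√(32.2×3.50) = 75.8 ft/s; q = V₁·y₁ = 265 ft²/s. V₂ = q/y₂ = 265/33.6 = 7.89 ft/s. E₁ = y₁ + V₁²/2g = 92.7 ft; E₂ = y₂ + V₂²/2g = 34.6 ft. ΔE = E₁ − E₂ = 58.1 ft.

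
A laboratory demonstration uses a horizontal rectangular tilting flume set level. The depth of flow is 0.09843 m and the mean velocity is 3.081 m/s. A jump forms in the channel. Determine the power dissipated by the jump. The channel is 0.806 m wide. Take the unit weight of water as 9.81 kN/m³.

P = 0.3871 kW

Fr₁ = V₁/√(g·y₁) = 3.081/√(9.81×0.09843) = 3.135.
Sequent-depth ratio: y₂/y₁ = ½[√(1 + 8Fr₁²) − 1] = ½[√79.646 − 1] = 3.962.
y₂ = 3.962 × 0.09843 = 0.3900 m.
q = V₁·y₁ = 3.081 × 0.09843 = 0.3033 m²/s. V₂ = q/y₂ = 0.3033/0.3900 = 0.7776 m/s. E₁ = y₁ + V₁²/2g = 0.5823 m; E₂ = y₂ + V₂²/2g = 0.4208 m. ΔE = E₁ − E₂ = 0.1614 m.
Q = q·b = 0.3033 × 0.806 = 0.2444 m³/s. P = γ·Q·ΔE = 9.81 × 0.2444 × 0.1614 = 0.3871 kW.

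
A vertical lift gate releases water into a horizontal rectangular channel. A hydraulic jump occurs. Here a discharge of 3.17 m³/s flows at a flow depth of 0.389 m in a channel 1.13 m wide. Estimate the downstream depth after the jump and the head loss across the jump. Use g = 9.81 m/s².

y₂ = 1.85 m; ΔE = 1.08 m

q = Q/b = 3.17/1.13 = 2.81 m²/s; V₁ = q/y₁ = 7.21 m/s. Fr₁ = V₁/√(g·y₁) = 3.69.
Conjugate-depth relation: y₂/y₁ = ½[√(1 + 8Fr₁²) − 1] = ½[√110.0 − 1] = 4.74.
y₂ = 4.74 × 0.389 = 1.85 m.
V₂ = q/y₂ = 2.81/1.85 = 1.52 m/s. E₁ = y₁ + V₁²/2g = 3.04 m; E₂ = y₂ + V₂²/2g = 1.96 m. ΔE = E₁ − E₂ = 1.08 m.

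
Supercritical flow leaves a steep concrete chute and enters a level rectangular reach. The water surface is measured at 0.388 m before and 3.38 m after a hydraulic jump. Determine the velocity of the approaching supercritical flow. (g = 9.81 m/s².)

For a rectangular channel the momentum equation gives q² = ½·g·y₁·y₂·(y₁ + y₂) = ½×9.81×0.388×3.38×3.77 = 24.2.
q = √24.2 = 4.92 m²/s.
V₁ = q/y₁ = 4.92/0.388 = 12.7 m/s.

V₁ = 12.7 m/s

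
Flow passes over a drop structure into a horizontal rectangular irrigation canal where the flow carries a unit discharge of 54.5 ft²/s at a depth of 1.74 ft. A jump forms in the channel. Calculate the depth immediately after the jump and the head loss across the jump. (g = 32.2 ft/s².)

y₂ = 9.46 ft; ΔE = 7.00 ft

V₁ = q/y₁ = 54.5/1.74 = 31.3 ft/s. Fr₁ = V₁/√(g·y₁) = 31.3/√(32.2×1.74) = 4.18.
Bélanger equation: y₂/y₁ = ½[√(1 + 8Fr₁²) − 1] = ½[√141.1 − 1] = 5.44.
y₂ = 5.44 × 1.74 = 9.46 ft.
Head loss: ΔE = (y₂ − y₁)³/(4y₁y₂) = (9.46 − 1.74)³/(4×1.74×9.46) = 461/65.9 = 7.00 ft.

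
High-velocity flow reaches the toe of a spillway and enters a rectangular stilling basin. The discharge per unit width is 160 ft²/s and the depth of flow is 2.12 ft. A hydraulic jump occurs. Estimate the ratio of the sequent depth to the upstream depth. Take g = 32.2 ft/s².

V₁ = q/y₁ = 160/2.12 = 75.5 ft/s. Fr₁ = V₁/√(g·y₁) = 75.5/√(32.2×2.12) = 9.13.
From the momentum equation for a rectangular channel, y₂/y₁ = ½[√(1 + 8Fr₁²) − 1] = ½[√668.5 − 1] = 12.4.

y₂/y₁ = 12.4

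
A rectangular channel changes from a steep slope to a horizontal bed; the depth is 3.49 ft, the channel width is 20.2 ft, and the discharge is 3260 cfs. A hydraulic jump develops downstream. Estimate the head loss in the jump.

ΔE = 15.8 ft

q = Q/b = 3260/20.2 = 161 ft²/s; V₁ = q/y₁ = 46.2 ft/s. Fr₁ = V₁/√(g·y₁) = 4.36.
Bélanger equation: y₂/y₁ = ½[√(1 + 8Fr₁²) − 1] = ½[√153.2 − 1] = 5.69.
y₂ = 5.69 × 3.49 = 19.9 ft.
Head loss: ΔE = (y₂ − y₁)³/(4y₁y₂) = (19.9 − 3.49)³/(4×3.49×19.9) = 4383/277 = 15.8 ft.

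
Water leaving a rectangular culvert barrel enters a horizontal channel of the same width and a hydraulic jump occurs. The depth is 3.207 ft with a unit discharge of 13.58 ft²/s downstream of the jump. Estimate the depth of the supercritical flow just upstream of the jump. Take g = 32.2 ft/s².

y₁ = 0.8750 ft

V₂ = q/y₂ = 13.58/3.207 = 4.234 ft/s; Fr₂ = V₂/√(g·y₂) = 0.4167.
Applying the sequent-depth relation in reverse, y₁/y₂ = ½[√(1 + 8Fr₂²) − 1] = ½[√2.3891 − 1] = 0.2728.
y₁ = 0.2728 × 3.207 = 0.8750 ft.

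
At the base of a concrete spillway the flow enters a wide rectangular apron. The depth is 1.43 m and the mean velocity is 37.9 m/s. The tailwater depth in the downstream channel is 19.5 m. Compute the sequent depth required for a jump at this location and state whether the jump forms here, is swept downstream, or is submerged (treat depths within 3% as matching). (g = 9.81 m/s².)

Fr₁ = V₁/√(g·y₁) = 37.9/√(9.81×1.43) = 10.1.
Bélanger equation: y₂/y₁ = ½[√(1 + 8Fr₁²) − 1] = ½[√820.1 − 1] = 13.8.
y₂ = 13.8 × 1.43 = 19.8 m.
Tailwater y_tw = 19.5 m: y_tw ≈ y₂, so the jump forms here.

y₂ = 19.8 m; the jump forms here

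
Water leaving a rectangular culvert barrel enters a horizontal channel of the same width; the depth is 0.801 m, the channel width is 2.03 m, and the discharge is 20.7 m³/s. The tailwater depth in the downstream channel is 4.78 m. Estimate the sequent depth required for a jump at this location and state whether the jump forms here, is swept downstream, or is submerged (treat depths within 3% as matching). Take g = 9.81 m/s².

q = Q/b = 20.7/2.03 = 10.2 m²/s; V₁ = q/y₁ = 12.7 m/s. Fr₁ = V₁/√(g·y₁) = 4.54.
From the momentum equation for a rectangular channel, y₂/y₁ = ½[√(1 + 8Fr₁²) − 1] = ½[√166.0 − 1] = 5.94.
y₂ = 5.94 × 0.801 = 4.76 m.
Tailwater y_tw = 4.78 m: y_tw ≈ y₂, so the jump forms here.

y₂ = 4.76 m; the jump forms here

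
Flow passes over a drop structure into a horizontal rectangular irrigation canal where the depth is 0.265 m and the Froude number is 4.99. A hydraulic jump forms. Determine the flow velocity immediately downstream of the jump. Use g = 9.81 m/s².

Fr₁ = 4.99 (given).
By Bélanger, y₂/y₁ = ½[√(1 + 8Fr₁²) − 1] = ½[√200.2 − 1] = 6.57.
y₂ = 6.57 × 0.265 = 1.74 m.
V₁ = Fr₁·√(g·y₁) = 4.99×√(9.81×0.265) = 8.05 m/s; q = V₁·y₁ = 2.13 m²/s.
V₂ = q/y₂ = 2.13/1.74 = 1.22 m/s.

V₂ = 1.22 m/s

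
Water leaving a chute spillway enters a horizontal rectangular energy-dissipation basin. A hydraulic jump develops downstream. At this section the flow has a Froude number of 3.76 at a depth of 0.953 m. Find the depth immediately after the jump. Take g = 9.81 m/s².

Fr₁ = 3.76 (given).
By Bélanger, y₂/y₁ = ½[√(1 + 8Fr₁²) − 1] = ½[√114.1 − 1] = 4.84.
y₂ = 4.84 × 0.953 = 4.61 m.

y₂ = 4.61 m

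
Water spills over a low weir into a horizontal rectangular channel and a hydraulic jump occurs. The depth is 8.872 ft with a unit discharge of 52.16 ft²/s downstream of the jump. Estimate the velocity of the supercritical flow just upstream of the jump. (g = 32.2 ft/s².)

V₂ = q/y₂ = 52.16/8.872 = 5.879 ft/s; Fr₂ = V₂/√(g·y₂) = 0.3478.
Applying the sequent-depth relation in reverse, y₁/y₂ = ½[√(1 + 8Fr₂²) − 1] = ½[√1.9679 − 1] = 0.2014.
y₁ = 0.2014 × 8.872 = 1.787 ft.
V₁ = q/y₁ = 52.16/1.787 = 29.19 ft/s.

V₁ = 29.19 ft/s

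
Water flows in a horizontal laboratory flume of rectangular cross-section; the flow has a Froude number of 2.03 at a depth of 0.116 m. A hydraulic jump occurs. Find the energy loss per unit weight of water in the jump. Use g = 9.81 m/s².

ΔE = 0.0340 m

Fr₁ = 2.03 (given).
By Bélanger, y₂/y₁ = ½[√(1 + 8Fr₁²) − 1] = ½[√33.97 − 1] = 2.41.
y₂ = 2.41 × 0.116 = 0.280 m.
Head loss: ΔE = (y₂ − y₁)³/(4y₁y₂) = (0.280 − 0.116)³/(4×0.116×0.280) = 0.00441/0.130 = 0.0340 m.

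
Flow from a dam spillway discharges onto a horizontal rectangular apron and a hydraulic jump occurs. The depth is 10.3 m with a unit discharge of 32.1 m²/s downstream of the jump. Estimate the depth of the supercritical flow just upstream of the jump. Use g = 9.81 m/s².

V₂ = q/y₂ = 32.1/10.3 = 3.12 m/s; Fr₂ = V₂/√(g·y₂) = 0.310.
Since the conjugate-depth ratio holds either way, y₁/y₂ = ½[√(1 + 8Fr₂²) − 1] = ½[√1.769 − 1] = 0.165.
y₁ = 0.165 × 10.3 = 1.70 m.

y₁ = 1.70 m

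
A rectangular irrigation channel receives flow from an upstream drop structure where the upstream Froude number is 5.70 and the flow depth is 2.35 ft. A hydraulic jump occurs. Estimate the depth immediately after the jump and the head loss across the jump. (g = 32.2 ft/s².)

y₂ = 17.8 ft; ΔE = 22.1 ft

Fr₁ = 5.70 (given).
Conjugate-depth relation: y₂/y₁ = ½[√(1 + 8Fr₁²) − 1] = ½[√260.9 − 1] = 7.58.
y₂ = 7.58 × 2.35 = 17.8 ft.
Head loss: ΔE = (y₂ − y₁)³/(4y₁y₂) = (17.8 − 2.35)³/(4×2.35×17.8) = 3691/167 = 22.1 ft.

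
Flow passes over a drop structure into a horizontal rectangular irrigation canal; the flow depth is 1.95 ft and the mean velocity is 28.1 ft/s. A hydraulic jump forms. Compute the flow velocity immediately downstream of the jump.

Fr₁ = V₁/√(g·y₁) = 28.1/√(32.2×1.95) = 3.55.
Bélanger equation: y₂/y₁ = ½[√(1 + 8Fr₁²) − 1] = ½[√101.6 − 1] = 4.54.
y₂ = 4.54 × 1.95 = 8.85 ft.
q = V₁·y₁ = 28.1 × 1.95 = 54.8 ft²/s.
V₂ = q/y₂ = 54.8/8.85 = 6.19 ft/s.

V₂ = 6.19 ft/s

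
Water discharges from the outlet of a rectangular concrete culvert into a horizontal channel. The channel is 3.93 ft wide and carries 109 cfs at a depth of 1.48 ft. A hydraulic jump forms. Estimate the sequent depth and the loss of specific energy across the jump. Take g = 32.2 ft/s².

y₂ = 4.99 ft; ΔE = 1.46 ft

q = Q/b = 109/3.93 = 27.7 ft²/s; V₁ = q/y₁ = 18.7 ft/s. Fr₁ = V₁/√(g·y₁) = 2.71.
By Bélanger, y₂/y₁ = ½[√(1 + 8Fr₁²) − 1] = ½[√59.95 − 1] = 3.37.
y₂ = 3.37 × 1.48 = 4.99 ft.
V₂ = q/y₂ = 27.7/4.99 = 5.56 ft/s. E₁ = y₁ + V₁²/2g = 6.93 ft; E₂ = y₂ + V₂²/2g = 5.47 ft. ΔE = E₁ − E₂ = 1.46 ft.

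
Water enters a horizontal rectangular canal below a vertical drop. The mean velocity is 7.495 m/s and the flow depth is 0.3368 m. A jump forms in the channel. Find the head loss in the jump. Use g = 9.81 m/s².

ΔE = 1.297 m

Fr₁ = V₁/√(g·y₁) = 7.495/√(9.81×0.3368) = 4.123.
By Bélanger, y₂/y₁ = ½[√(1 + 8Fr₁²) − 1] = ½[√137.02 − 1] = 5.353.
y₂ = 5.353 × 0.3368 = 1.803 m.
Head loss: ΔE = (y₂ − y₁)³/(4y₁y₂) = (1.803 − 0.3368)³/(4×0.3368×1.803) = 3.151/2.429 = 1.297 m.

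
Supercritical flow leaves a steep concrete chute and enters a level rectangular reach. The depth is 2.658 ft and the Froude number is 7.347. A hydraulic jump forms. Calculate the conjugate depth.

Fr₁ = 7.347 (given).
From the momentum equation for a rectangular channel, y₂/y₁ = ½[√(1 + 8Fr₁²) − 1] = ½[√432.83 − 1] = 9.902.
y₂ = 9.902 × 2.658 = 26.32 ft.

y₂ = 26.32 ft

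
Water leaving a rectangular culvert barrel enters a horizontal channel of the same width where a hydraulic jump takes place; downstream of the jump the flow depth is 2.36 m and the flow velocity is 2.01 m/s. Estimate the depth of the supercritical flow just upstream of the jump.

y₁ = 0.647 m

Fr₂ = V₂/√(g·y₂) = 2.01/√(9.81×2.36) = 0.418.
Since the conjugate-depth ratio holds either way, y₁/y₂ = ½[√(1 + 8Fr₂²) − 1] = ½[√2.396 − 1] = 0.274.
y₁ = 0.274 × 2.36 = 0.647 m.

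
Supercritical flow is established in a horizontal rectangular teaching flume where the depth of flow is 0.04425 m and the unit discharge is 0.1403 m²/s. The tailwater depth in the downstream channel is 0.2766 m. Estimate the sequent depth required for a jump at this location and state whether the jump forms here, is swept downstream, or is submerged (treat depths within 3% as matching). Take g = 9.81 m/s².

y₂ = 0.2798 m; the jump forms here

V₁ = q/y₁ = 0.1403/0.04425 = 3.171 m/s. Fr₁ = V₁/√(g·y₁) = 3.171/√(9.81×0.04425) = 4.812.
Conjugate-depth relation: y₂/y₁ = ½[√(1 + 8Fr₁²) − 1] = ½[√186.27 − 1] = 6.324.
y₂ = 6.324 × 0.04425 = 0.2798 m.
Tailwater y_tw = 0.2766 m: y_tw ≈ y₂, so the jump forms here.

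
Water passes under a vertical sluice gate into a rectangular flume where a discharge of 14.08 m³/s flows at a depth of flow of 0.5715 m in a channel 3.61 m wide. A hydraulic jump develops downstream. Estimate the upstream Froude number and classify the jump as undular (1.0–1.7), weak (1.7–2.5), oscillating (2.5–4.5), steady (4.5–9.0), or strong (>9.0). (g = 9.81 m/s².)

q = Q/b = 14.08/3.61 = 3.900 m²/s; V₁ = q/y₁ = 6.825 m/s. Fr₁ = V₁/√(g·y₁) = 2.882.
Fr₁ = 2.882 lies in the oscillating range.

Fr₁ = 2.882; oscillating jump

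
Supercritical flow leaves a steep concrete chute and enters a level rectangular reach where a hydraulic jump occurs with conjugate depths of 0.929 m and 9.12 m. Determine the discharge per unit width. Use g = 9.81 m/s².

For a rectangular channel the momentum equation gives q² = ½·g·y₁·y₂·(y₁ + y₂) = ½×9.81×0.929×9.12×10.0 = 418.
q = √418 = 20.4 m²/s.

q = 20.4 m²/s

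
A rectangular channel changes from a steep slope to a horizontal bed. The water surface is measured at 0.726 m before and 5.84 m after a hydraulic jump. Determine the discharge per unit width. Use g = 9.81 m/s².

For a rectangular channel the momentum equation gives q² = ½·g·y₁·y₂·(y₁ + y₂) = ½×9.81×0.726×5.84×6.57 = 137.
q = √137 = 11.7 m²/s.

q = 11.7 m²/s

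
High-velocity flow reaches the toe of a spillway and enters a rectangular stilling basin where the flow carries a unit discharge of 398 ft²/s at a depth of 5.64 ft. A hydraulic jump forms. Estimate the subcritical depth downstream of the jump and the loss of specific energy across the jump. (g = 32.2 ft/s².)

V₁ = q/y₁ = 398/5.64 = 70.6 ft/s. Fr₁ = V₁/√(g·y₁) = 70.6/√(32.2×5.64) = 5.24.
Bélanger equation: y₂/y₁ = ½[√(1 + 8Fr₁²) − 1] = ½[√220.4 − 1] = 6.92.
y₂ = 6.92 × 5.64 = 39.0 ft.
Head loss: ΔE = (y₂ − y₁)³/(4y₁y₂) = (39.0 − 5.64)³/(4×5.64×39.0) = 37266/881 = 42.3 ft.

y₂ = 39.0 ft; ΔE = 42.3 ft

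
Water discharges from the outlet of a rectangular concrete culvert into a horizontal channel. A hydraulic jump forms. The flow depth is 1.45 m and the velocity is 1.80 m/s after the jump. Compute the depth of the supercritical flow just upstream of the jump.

Fr₂ = V₂/√(g·y₂) = 1.80/√(9.81×1.45) = 0.477.
Applying the sequent-depth relation in reverse, y₁/y₂ = ½[√(1 + 8Fr₂²) − 1] = ½[√2.822 − 1] = 0.340.
y₁ = 0.340 × 1.45 = 0.493 m.

y₁ = 0.493 m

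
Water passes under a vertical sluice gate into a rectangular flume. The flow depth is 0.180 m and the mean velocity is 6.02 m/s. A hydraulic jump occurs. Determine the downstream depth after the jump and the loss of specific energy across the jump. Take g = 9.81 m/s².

y₂ = 1.07 m; ΔE = 0.908 m

Fr₁ = V₁/√(g·y₁) = 6.02/√(9.81×0.180) = 4.53.
By Bélanger, y₂/y₁ = ½[√(1 + 8Fr₁²) − 1] = ½[√165.2 − 1] = 5.93.
y₂ = 5.93 × 0.180 = 1.07 m.
q = V₁·y₁ = 6.02 × 0.180 = 1.08 m²/s. V₂ = q/y₂ = 1.08/1.07 = 1.02 m/s. E₁ = y₁ + V₁²/2g = 2.03 m; E₂ = y₂ + V₂²/2g = 1.12 m. ΔE = E₁ − E₂ = 0.908 m.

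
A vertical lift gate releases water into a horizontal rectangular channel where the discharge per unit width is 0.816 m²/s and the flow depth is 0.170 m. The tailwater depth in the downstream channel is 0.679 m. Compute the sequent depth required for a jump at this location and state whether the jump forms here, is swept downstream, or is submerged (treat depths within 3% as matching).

y₂ = 0.813 m; the jump is swept downstream

V₁ = q/y₁ = 0.816/0.170 = 4.80 m/s. Fr₁ = V₁/√(g·y₁) = 4.80/√(9.81×0.170) = 3.72.
By Bélanger, y₂/y₁ = ½[√(1 + 8Fr₁²) − 1] = ½[√111.5 − 1] = 4.78.
y₂ = 4.78 × 0.170 = 0.813 m.
Tailwater y_tw = 0.679 m: y_tw < y₂, so the jump is swept downstream.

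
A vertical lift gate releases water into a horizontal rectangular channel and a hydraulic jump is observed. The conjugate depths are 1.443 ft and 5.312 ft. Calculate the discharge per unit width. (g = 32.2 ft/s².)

q = 28.87 ft²/s

For a rectangular channel the momentum equation gives q² = ½·g·y₁·y₂·(y₁ + y₂) = ½×32.2×1.443×5.312×6.755 = 833.6.
q = √833.6 = 28.87 ft²/s.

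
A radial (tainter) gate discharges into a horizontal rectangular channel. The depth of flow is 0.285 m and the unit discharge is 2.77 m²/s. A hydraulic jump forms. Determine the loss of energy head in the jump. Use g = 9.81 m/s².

ΔE = 2.81 m

V₁ = q/y₁ = 2.77/0.285 = 9.72 m/s. Fr₁ = V₁/√(g·y₁) = 9.72/√(9.81×0.285) = 5.81.
From the momentum equation for a rectangular channel, y₂/y₁ = ½[√(1 + 8Fr₁²) − 1] = ½[√271.3 − 1] = 7.74.
y₂ = 7.74 × 0.285 = 2.20 m.
V₂ = q/y₂ = 2.77/2.20 = 1.26 m/s. E₁ = y₁ + V₁²/2g = 5.10 m; E₂ = y₂ + V₂²/2g = 2.29 m. ΔE = E₁ − E₂ = 2.81 m.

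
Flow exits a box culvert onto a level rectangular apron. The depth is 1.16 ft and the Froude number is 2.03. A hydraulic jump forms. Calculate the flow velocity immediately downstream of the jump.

V₂ = 5.14 ft/s

Fr₁ = 2.03 (given).
By Bélanger, y₂/y₁ = ½[√(1 + 8Fr₁²) − 1] = ½[√33.97 − 1] = 2.41.
y₂ = 2.41 × 1.16 = 2.80 ft.
V₁ = Fr₁·√(g·y₁) = 2.03×√(32.2×1.16) = 12.4 ft/s; q = V₁·y₁ = 14.4 ft²/s.
V₂ = q/y₂ = 14.4/2.80 = 5.14 ft/s.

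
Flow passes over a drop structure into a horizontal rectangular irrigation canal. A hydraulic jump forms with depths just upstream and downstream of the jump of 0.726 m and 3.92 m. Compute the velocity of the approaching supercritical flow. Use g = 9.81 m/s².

V₁ = 11.1 m/s

For a rectangular channel the momentum equation gives q² = ½·g·y₁·y₂·(y₁ + y₂) = ½×9.81×0.726×3.92×4.65 = 64.9.
q = √64.9 = 8.05 m²/s.
V₁ = q/y₁ = 8.05/0.726 = 11.1 m/s.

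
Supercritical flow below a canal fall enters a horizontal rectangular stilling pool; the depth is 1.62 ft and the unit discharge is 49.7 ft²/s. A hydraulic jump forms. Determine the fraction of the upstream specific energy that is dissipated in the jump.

V₁ = q/y₁ = 49.7/1.62 = 30.7 ft/s. Fr₁ = V₁/√(g·y₁) = 30.7/√(32.2×1.62) = 4.25.
Conjugate-depth relation: y₂/y₁ = ½[√(1 + 8Fr₁²) − 1] = ½[√145.3 − 1] = 5.53.
y₂ = 5.53 × 1.62 = 8.96 ft.
E₁ = y₁ + V₁²/2g = 16.2 ft. ΔE = (y₂ − y₁)³/(4y₁y₂) = 6.80 ft. ΔE/E₁ = 6.80/16.2 = 0.419.

ΔE/E₁ = 0.419 (41.9%)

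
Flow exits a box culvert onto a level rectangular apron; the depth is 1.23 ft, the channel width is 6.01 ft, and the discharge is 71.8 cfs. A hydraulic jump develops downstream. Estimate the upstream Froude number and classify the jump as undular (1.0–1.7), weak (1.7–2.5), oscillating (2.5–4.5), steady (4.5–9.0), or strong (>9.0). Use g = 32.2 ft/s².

q = Q/b = 71.8/6.01 = 11.9 ft²/s; V₁ = q/y₁ = 9.71 ft/s. Fr₁ = V₁/√(g·y₁) = 1.54.
Fr₁ = 1.54 lies in the undular range.

Fr₁ = 1.54; undular jump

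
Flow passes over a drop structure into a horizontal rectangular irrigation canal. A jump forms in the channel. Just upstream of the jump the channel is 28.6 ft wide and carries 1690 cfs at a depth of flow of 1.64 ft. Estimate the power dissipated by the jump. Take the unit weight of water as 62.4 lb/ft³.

P = 2036 hp

q = Q/b = 1690/28.6 = 59.1 ft²/s; V₁ = q/y₁ = 36.0 ft/s. Fr₁ = V₁/√(g·y₁) = 4.96.
From the momentum equation for a rectangular channel, y₂/y₁ = ½[√(1 + 8Fr₁²) − 1] = ½[√197.7 − 1] = 6.53.
y₂ = 6.53 × 1.64 = 10.7 ft.
Head loss: ΔE = (y₂ − y₁)³/(4y₁y₂) = (10.7 − 1.64)³/(4×1.64×10.7) = 746/70.3 = 10.6 ft.
P = γ·Q·ΔE/550 = 62.4 × 1690 × 10.6 / 550 = 2036 hp.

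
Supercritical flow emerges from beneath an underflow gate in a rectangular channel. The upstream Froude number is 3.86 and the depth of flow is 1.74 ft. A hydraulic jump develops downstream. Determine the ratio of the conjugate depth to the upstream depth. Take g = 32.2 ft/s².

y₂/y₁ = 4.98

Fr₁ = 3.86 (given).
Conjugate-depth relation: y₂/y₁ = ½[√(1 + 8Fr₁²) − 1] = ½[√120.2 − 1] = 4.98.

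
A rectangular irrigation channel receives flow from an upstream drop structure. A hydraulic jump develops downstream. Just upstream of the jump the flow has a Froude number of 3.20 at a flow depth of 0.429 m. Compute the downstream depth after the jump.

y₂ = 1.74 m

Fr₁ = 3.20 (given).
By Bélanger, y₂/y₁ = ½[√(1 + 8Fr₁²) − 1] = ½[√82.92 − 1] = 4.05.
y₂ = 4.05 × 0.429 = 1.74 m.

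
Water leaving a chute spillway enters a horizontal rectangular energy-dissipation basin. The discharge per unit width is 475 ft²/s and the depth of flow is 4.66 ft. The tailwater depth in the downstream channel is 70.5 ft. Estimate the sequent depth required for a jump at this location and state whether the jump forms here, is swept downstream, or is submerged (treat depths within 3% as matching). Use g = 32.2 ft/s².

V₁ = q/y₁ = 475/4.66 = 102 ft/s. Fr₁ = V₁/√(g·y₁) = 102/√(32.2×4.66) = 8.32.
Bélanger equation: y₂/y₁ = ½[√(1 + 8Fr₁²) − 1] = ½[√554.9 − 1] = 11.3.
y₂ = 11.3 × 4.66 = 52.6 ft.
Tailwater y_tw = 70.5 ft: y_tw > y₂, so the jump is submerged.

y₂ = 52.6 ft; the jump is submerged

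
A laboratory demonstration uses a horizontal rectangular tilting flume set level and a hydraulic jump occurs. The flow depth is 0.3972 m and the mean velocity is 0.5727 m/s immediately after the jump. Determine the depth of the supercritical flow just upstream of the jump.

Fr₂ = V₂/√(g·y₂) = 0.5727/√(9.81×0.3972) = 0.2901.
From the momentum equation (using Fr₂), y₁/y₂ = ½[√(1 + 8Fr₂²) − 1] = ½[√1.6734 − 1] = 0.1468.
y₁ = 0.1468 × 0.3972 = 0.05831 m.

y₁ = 0.05831 m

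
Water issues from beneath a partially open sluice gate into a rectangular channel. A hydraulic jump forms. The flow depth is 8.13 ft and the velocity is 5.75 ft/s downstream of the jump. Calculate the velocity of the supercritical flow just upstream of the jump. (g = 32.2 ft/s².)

Fr₂ = V₂/√(g·y₂) = 5.75/√(32.2×8.13) = 0.355.
Applying the sequent-depth relation in reverse, y₁/y₂ = ½[√(1 + 8Fr₂²) − 1] = ½[√2.010 − 1] = 0.209.
y₁ = 0.209 × 8.13 = 1.70 ft.
V₁ = q/y₁ = 46.7/1.70 = 27.5 ft/s.

V₁ = 27.5 ft/s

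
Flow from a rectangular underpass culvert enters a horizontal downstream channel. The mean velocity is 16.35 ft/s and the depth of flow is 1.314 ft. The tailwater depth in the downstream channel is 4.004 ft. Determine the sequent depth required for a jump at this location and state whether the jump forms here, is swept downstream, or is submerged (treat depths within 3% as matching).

Fr₁ = V₁/√(g·y₁) = 16.35/√(32.2×1.314) = 2.514.
From the momentum equation for a rectangular channel, y₂/y₁ = ½[√(1 + 8Fr₁²) − 1] = ½[√51.545 − 1] = 3.090.
y₂ = 3.090 × 1.314 = 4.060 ft.
Tailwater y_tw = 4.004 ft: y_tw ≈ y₂, so the jump forms here.

y₂ = 4.060 ft; the jump forms here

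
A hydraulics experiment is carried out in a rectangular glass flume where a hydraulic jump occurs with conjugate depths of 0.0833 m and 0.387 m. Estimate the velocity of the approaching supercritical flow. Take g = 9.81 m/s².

For a rectangular channel the momentum equation gives q² = ½·g·y₁·y₂·(y₁ + y₂) = ½×9.81×0.0833×0.387×0.470 = 0.0744.
q = √0.0744 = 0.273 m²/s.
V₁ = q/y₁ = 0.273/0.0833 = 3.27 m/s.

V₁ = 3.27 m/s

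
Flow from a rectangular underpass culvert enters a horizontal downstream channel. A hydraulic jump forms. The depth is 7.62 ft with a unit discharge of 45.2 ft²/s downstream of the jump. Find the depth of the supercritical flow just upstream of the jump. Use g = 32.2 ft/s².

y₁ = 1.77 ft

V₂ = q/y₂ = 45.2/7.62 = 5.93 ft/s; Fr₂ = V₂/√(g·y₂) = 0.379.
From the momentum equation (using Fr₂), y₁/y₂ = ½[√(1 + 8Fr₂²) − 1] = ½[√2.147 − 1] = 0.233.
y₁ = 0.233 × 7.62 = 1.77 ft.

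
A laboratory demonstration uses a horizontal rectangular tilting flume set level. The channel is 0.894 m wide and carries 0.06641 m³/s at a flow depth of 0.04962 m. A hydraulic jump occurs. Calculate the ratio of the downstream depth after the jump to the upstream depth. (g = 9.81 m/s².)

y₂/y₁ = 2.575

q = Q/b = 0.06641/0.894 = 0.07428 m²/s; V₁ = q/y₁ = 1.497 m/s. Fr₁ = V₁/√(g·y₁) = 2.146.
Conjugate-depth relation: y₂/y₁ = ½[√(1 + 8Fr₁²) − 1] = ½[√37.833 − 1] = 2.575.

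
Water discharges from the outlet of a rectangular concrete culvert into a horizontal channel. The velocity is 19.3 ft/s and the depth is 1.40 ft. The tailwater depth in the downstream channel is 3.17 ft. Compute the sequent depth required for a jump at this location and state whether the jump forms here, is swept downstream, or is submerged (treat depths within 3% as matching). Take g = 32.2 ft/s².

Fr₁ = V₁/√(g·y₁) = 19.3/√(32.2×1.40) = 2.87.
From the momentum equation for a rectangular channel, y₂/y₁ = ½[√(1 + 8Fr₁²) − 1] = ½[√67.10 − 1] = 3.60.
y₂ = 3.60 × 1.40 = 5.03 ft.
Tailwater y_tw = 3.17 ft: y_tw < y₂, so the jump is swept downstream.

y₂ = 5.03 ft; the jump is swept downstream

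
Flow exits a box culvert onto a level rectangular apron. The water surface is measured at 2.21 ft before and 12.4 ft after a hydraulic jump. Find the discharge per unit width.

q = 80.3 ft²/s

For a rectangular channel the momentum equation gives q² = ½·g·y₁·y₂·(y₁ + y₂) = ½×32.2×2.21×12.4×14.6 = 6446.
q = √6446 = 80.3 ft²/s.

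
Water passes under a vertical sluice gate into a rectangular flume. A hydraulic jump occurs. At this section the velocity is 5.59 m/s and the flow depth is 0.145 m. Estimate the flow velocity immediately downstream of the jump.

V₂ = 0.909 m/s

Fr₁ = V₁/√(g·y₁) = 5.59/√(9.81×0.145) = 4.69.
Sequent-depth ratio: y₂/y₁ = ½[√(1 + 8Fr₁²) − 1] = ½[√176.7 − 1] = 6.15.
y₂ = 6.15 × 0.145 = 0.891 m.
q = V₁·y₁ = 5.59 × 0.145 = 0.811 m²/s.
V₂ = q/y₂ = 0.811/0.891 = 0.909 m/s.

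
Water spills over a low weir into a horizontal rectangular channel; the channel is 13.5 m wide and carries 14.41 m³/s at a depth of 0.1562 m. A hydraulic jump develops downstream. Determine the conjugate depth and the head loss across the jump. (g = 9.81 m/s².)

q = Q/b = 14.41/13.5 = 1.067 m²/s; V₁ = q/y₁ = 6.834 m/s. Fr₁ = V₁/√(g·y₁) = 5.520.
From the momentum equation for a rectangular channel, y₂/y₁ = ½[√(1 + 8Fr₁²) − 1] = ½[√244.80 − 1] = 7.323.
y₂ = 7.323 × 0.1562 = 1.144 m.
V₂ = q/y₂ = 1.067/1.144 = 0.9332 m/s. E₁ = y₁ + V₁²/2g = 2.536 m; E₂ = y₂ + V₂²/2g = 1.188 m. ΔE = E₁ − E₂ = 1.348 m.

y₂ = 1.144 m; ΔE = 1.348 m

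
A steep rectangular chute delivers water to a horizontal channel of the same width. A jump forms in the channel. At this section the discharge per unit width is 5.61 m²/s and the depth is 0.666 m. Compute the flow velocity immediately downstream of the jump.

V₂ = 2.01 m/s

V₁ = q/y₁ = 5.61/0.666 = 8.42 m/s. Fr₁ = V₁/√(g·y₁) = 8.42/√(9.81×0.666) = 3.30.
Sequent-depth ratio: y₂/y₁ = ½[√(1 + 8Fr₁²) − 1] = ½[√87.88 − 1] = 4.19.
y₂ = 4.19 × 0.666 = 2.79 m.
V₂ = q/y₂ = 5.61/2.79 = 2.01 m/s.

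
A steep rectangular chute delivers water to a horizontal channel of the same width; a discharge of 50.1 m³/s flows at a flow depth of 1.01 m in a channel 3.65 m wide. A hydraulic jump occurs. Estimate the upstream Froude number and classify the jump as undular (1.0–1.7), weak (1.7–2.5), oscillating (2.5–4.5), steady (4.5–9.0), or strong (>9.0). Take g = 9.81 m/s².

q = Q/b = 50.1/3.65 = 13.7 m²/s; V₁ = q/y₁ = 13.6 m/s. Fr₁ = V₁/√(g·y₁) = 4.32.
Fr₁ = 4.32 lies in the oscillating range.

Fr₁ = 4.32; oscillating jump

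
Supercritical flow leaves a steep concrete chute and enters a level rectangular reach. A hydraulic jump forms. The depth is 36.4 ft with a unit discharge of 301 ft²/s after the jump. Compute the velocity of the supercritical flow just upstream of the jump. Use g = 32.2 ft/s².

V₂ = q/y₂ = 301/36.4 = 8.27 ft/s; Fr₂ = V₂/√(g·y₂) = 0.242.
Applying the sequent-depth relation in reverse, y₁/y₂ = ½[√(1 + 8Fr₂²) − 1] = ½[√1.467 − 1] = 0.106.
y₁ = 0.106 × 36.4 = 3.84 ft.
V₁ = q/y₁ = 301/3.84 = 78.3 ft/s.

V₁ = 78.3 ft/s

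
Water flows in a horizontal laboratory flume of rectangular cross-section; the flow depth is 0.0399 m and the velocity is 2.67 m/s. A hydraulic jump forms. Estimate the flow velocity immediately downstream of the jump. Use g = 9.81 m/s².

V₂ = 0.481 m/s

Fr₁ = V₁/√(g·y₁) = 2.67/√(9.81×0.0399) = 4.27.
Conjugate-depth relation: y₂/y₁ = ½[√(1 + 8Fr₁²) − 1] = ½[√146.7 − 1] = 5.56.
y₂ = 5.56 × 0.0399 = 0.222 m.
q = V₁·y₁ = 2.67 × 0.0399 = 0.107 m²/s.
V₂ = q/y₂ = 0.107/0.222 = 0.481 m/s.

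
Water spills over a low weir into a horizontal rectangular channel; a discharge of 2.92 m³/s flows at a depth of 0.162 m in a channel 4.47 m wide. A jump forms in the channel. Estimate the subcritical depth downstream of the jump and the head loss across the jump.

y₂ = 0.656 m; ΔE = 0.284 m

q = Q/b = 2.92/4.47 = 0.653 m²/s; V₁ = q/y₁ = 4.03 m/s. Fr₁ = V₁/√(g·y₁) = 3.20.
From the momentum equation for a rectangular channel, y₂/y₁ = ½[√(1 + 8Fr₁²) − 1] = ½[√82.85 − 1] = 4.05.
y₂ = 4.05 × 0.162 = 0.656 m.
Head loss: ΔE = (y₂ − y₁)³/(4y₁y₂) = (0.656 − 0.162)³/(4×0.162×0.656) = 0.121/0.425 = 0.284 m.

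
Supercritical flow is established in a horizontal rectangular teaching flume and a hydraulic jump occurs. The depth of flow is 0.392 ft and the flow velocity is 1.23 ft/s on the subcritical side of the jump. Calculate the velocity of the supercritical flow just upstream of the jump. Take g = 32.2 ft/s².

V₁ = 6.16 ft/s

Fr₂ = V₂/√(g·y₂) = 1.23/√(32.2×0.392) = 0.346.
Applying the sequent-depth relation in reverse, y₁/y₂ = ½[√(1 + 8Fr₂²) − 1] = ½[√1.959 − 1] = 0.200.
y₁ = 0.200 × 0.392 = 0.0783 ft.
V₁ = q/y₁ = 0.482/0.0783 = 6.16 ft/s.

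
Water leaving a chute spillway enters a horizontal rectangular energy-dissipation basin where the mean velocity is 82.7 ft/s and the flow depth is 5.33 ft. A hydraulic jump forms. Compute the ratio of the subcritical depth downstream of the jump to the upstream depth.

y₂/y₁ = 8.44

Fr₁ = V₁/√(g·y₁) = 82.7/√(32.2×5.33) = 6.31.
Sequent-depth ratio: y₂/y₁ = ½[√(1 + 8Fr₁²) − 1] = ½[√319.8 − 1] = 8.44.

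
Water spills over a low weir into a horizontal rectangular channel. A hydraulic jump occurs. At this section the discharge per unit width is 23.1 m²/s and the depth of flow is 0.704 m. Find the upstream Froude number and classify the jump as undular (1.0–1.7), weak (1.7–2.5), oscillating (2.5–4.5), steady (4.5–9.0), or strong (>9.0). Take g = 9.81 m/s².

V₁ = q/y₁ = 23.1/0.704 = 32.8 m/s. Fr₁ = V₁/√(g·y₁) = 32.8/√(9.81×0.704) = 12.5.
Fr₁ = 12.5 lies in the strong range.

Fr₁ = 12.5; strong jump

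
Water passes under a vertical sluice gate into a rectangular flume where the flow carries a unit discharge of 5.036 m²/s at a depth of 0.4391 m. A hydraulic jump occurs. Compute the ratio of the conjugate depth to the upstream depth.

V₁ = q/y₁ = 5.036/0.4391 = 11.47 m/s. Fr₁ = V₁/√(g·y₁) = 11.47/√(9.81×0.4391) = 5.526.
Sequent-depth ratio: y₂/y₁ = ½[√(1 + 8Fr₁²) − 1] = ½[√245.29 − 1] = 7.331.

y₂/y₁ = 7.331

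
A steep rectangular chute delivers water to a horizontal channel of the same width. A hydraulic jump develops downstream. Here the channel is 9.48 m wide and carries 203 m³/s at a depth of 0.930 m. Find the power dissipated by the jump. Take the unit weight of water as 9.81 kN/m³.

P = 36094 kW

q = Q/b = 203/9.48 = 21.4 m²/s; V₁ = q/y₁ = 23.0 m/s. Fr₁ = V₁/√(g·y₁) = 7.62.
Sequent-depth ratio: y₂/y₁ = ½[√(1 + 8Fr₁²) − 1] = ½[√465.9 − 1] = 10.3.
y₂ = 10.3 × 0.930 = 9.57 m.
V₂ = q/y₂ = 21.4/9.57 = 2.24 m/s. E₁ = y₁ + V₁²/2g = 28.0 m; E₂ = y₂ + V₂²/2g = 9.83 m. ΔE = E₁ − E₂ = 18.1 m.
P = γ·Q·ΔE = 9.81 × 203 × 18.1 = 36094 kW.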